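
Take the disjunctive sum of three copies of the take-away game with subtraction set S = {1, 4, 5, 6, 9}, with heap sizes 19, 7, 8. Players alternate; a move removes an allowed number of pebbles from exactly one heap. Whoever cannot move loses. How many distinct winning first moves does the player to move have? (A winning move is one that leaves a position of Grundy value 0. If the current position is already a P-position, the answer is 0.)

2

All heaps use S = {1, 4, 5, 6, 9}:
G(0) = 0
G(1) = mex{0} = 1
G(2) = mex{1} = 0
G(3) = mex{0} = 1
G(4) = mex{1,0} = 2
G(5) = mex{2,1,0} = 3
G(6) = mex{3,0,1,0} = 2
G(7) = mex{2,1,0,1} = 3
G(8) = mex{3,2,1,0} = 4
G(9) = mex{4,3,2,1,0} = 5
G(10) = mex{5,2,3,2,1} = 0
G(11) = mex{0,3,2,3,0} = 1
G(12) = mex{1,4,3,2,1} = 0
G(13) = mex{0,5,4,3,2} = 1
G(14) = mex{1,0,5,4,3} = 2
G(15) = mex{2,1,0,5,2} = 3
G(16) = mex{3,0,1,0,3} = 2
G(17) = mex{2,1,0,1,4} = 3
G(18) = mex{3,2,1,0,5} = 4
G(19) = mex{4,3,2,1,0} = 5
Heap A: G(19) = 5.
Heap B: G(7) = 3.
Heap C: G(8) = 4.
Combined Grundy value = 5 ⊕ 3 ⊕ 4 = 2.
A winning move leaves total XOR = 0, i.e. changes one component's Grundy value g to g ⊕ X where X is the current total.
Heap A: need g' = 5⊕2 = 7. Options: 19−1→G=4, 19−4→G=3, 19−5→G=2, 19−6→G=1, 19−9→G=0. Hits: 0.
Heap B: need g' = 3⊕2 = 1. Options: 7−1→G=2, 7−4→G=1, 7−5→G=0, 7−6→G=1. Hits: 2.
Heap C: need g' = 4⊕2 = 6. Options: 8−1→G=3, 8−4→G=2, 8−5→G=1, 8−6→G=0. Hits: 0.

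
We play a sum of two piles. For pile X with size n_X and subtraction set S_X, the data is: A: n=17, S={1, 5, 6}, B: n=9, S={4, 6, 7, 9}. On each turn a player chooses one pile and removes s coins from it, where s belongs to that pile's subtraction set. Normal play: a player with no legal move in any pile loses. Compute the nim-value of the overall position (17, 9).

0

Pile A, S = {1, 5, 6}:
G(0) = 0
G(1) = mex{0} = 1
G(2) = mex{1} = 0
G(3) = mex{0} = 1
G(4) = mex{1} = 0
G(5) = mex{0,0} = 1
G(6) = mex{1,1,0} = 2
G(7) = mex{2,0,1} = 3
G(8) = mex{3,1,0} = 2
G(9) = mex{2,0,1} = 3
G(10) = mex{3,1,0} = 2
G(11) = mex{2,2,1} = 0
G(12) = mex{0,3,2} = 1
G(13) = mex{1,2,3} = 0
G(14) = mex{0,3,2} = 1
G(15) = mex{1,2,3} = 0
G(16) = mex{0,0,2} = 1
G(17) = mex{1,1,0} = 2
G_A(17) = 2.
Pile B, S = {4, 6, 7, 9}:
n : 0 1 2 3 4 5 6 7 8 9
G : 0 0 0 0 1 1 1 1 2 2
G_B(9) = 2.
Combined Grundy value = 2 ⊕ 2 = 0.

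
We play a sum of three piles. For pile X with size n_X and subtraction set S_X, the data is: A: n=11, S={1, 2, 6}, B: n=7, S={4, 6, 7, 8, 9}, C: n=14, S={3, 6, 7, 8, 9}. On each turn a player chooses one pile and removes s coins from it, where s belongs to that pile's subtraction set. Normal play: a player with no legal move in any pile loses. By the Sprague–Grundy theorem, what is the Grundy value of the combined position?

0

Pile A, S = {1, 2, 6}:
G(0) = 0
G(1) = mex{0} = 1
G(2) = mex{1,0} = 2
G(3) = mex{2,1} = 0
G(4) = mex{0,2} = 1
G(5) = mex{1,0} = 2
G(6) = mex{2,1,0} = 3
G(7) = mex{3,2,1} = 0
G(8) = mex{0,3,2} = 1
G(9) = mex{1,0,0} = 2
G(10) = mex{2,1,1} = 0
G(11) = mex{0,2,2} = 1
G_A(11) = 1.
Pile B, S = {4, 6, 7, 8, 9}:
G(0) = 0
G(1) = mex{} = 0
G(2) = mex{} = 0
G(3) = mex{} = 0
G(4) = mex{0} = 1
G(5) = mex{0} = 1
G(6) = mex{0,0} = 1
G(7) = mex{0,0,0} = 1
G_B(7) = 1.
Pile C, S = {3, 6, 7, 8, 9}:
G(0) = 0
G(1) = mex{} = 0
G(2) = mex{} = 0
G(3) = mex{0} = 1
G(4) = mex{0} = 1
G(5) = mex{0} = 1
G(6) = mex{1,0} = 2
G(7) = mex{1,0,0} = 2
G(8) = mex{1,0,0,0} = 2
G(9) = mex{2,1,0,0,0} = 3
G(10) = mex{2,1,1,0,0} = 3
G(11) = mex{2,1,1,1,0} = 3
G(12) = mex{3,2,1,1,1} = 0
G(13) = mex{3,2,2,1,1} = 0
G(14) = mex{3,2,2,2,1} = 0
G_C(14) = 0.
Combined Grundy value = 1 ⊕ 1 ⊕ 0 = 0.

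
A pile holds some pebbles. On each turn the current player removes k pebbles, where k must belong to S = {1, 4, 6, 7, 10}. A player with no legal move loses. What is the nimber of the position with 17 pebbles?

n :  0  1  2  3  4  5  6  7  8  9 10 11 12 13 14 15 16 17
G :  0  1  0  1  2  0  1  2  3  2  3  4  2  0  1  5  0  1

1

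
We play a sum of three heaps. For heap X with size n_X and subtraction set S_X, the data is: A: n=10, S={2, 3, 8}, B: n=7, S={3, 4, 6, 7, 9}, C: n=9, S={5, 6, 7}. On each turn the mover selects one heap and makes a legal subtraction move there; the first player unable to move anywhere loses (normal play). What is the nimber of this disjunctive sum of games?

3

Heap A, S = {2, 3, 8}:
G(0) = 0
G(1) = mex{} = 0
G(2) = mex{0} = 1
G(3) = mex{0,0} = 1
G(4) = mex{1,0} = 2
G(5) = mex{1,1} = 0
G(6) = mex{2,1} = 0
G(7) = mex{0,2} = 1
G(8) = mex{0,0,0} = 1
G(9) = mex{1,0,0} = 2
G(10) = mex{1,1,1} = 0
G_A(10) = 0.
Heap B, S = {3, 4, 6, 7, 9}:
n : 0 1 2 3 4 5 6 7
G : 0 0 0 1 1 1 2 2
G_B(7) = 2.
Heap C, S = {5, 6, 7}:
n : 0 1 2 3 4 5 6 7 8 9
G : 0 0 0 0 0 1 1 1 1 1
G_C(9) = 1.
Combined Grundy value = 0 ⊕ 2 ⊕ 1 = 3.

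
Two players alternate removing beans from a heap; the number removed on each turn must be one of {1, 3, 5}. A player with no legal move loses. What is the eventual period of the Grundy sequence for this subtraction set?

2

G(0) = 0
G(1) = mex{0} = 1
G(2) = mex{1} = 0
G(3) = mex{0,0} = 1
G(4) = mex{1,1} = 0
G(5) = mex{0,0,0} = 1
G(6) = mex{1,1,1} = 0
G(7) = mex{0,0,0} = 1
G(8) = mex{1,1,1} = 0
G(9) = mex{0,0,0} = 1
G(10) = mex{1,1,1} = 0
G(11) = mex{0,0,0} = 1
G(12) = mex{1,1,1} = 0
G(13) = mex{0,0,0} = 1
G(14) = mex{1,1,1} = 0
G(n+2) = G(n) holds for n = 0,…,4 (a full window of length max(S) = 5), so the sequence is purely periodic with period 2.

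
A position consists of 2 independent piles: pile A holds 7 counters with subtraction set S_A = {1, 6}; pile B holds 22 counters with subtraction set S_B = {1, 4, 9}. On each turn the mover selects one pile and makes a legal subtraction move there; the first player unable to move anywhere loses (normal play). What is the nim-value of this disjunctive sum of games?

0

Pile A, S = {1, 6}:
n : 0 1 2 3 4 5 6 7
G : 0 1 0 1 0 1 2 0
G_A(7) = 0.
Pile B, S = {1, 4, 9}:
n :  0  1  2  3  4  5  6  7  8  9 10 11 12 13 14 15 16 17 18 19 20 21 22
G :  0  1  0  1  2  0  1  0  1  2  0  1  0  1  2  0  1  0  1  2  0  1  0
G_B(22) = 0.
Combined Grundy value = 0 ⊕ 0 = 0.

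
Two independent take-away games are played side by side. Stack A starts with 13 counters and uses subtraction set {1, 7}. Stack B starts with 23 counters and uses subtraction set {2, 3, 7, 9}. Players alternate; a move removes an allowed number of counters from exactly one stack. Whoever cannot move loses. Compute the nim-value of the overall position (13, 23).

Stack A, S = {1, 7}:
n :  0  1  2  3  4  5  6  7  8  9 10 11 12 13
G :  0  1  0  1  0  1  0  1  0  1  0  1  0  1
G_A(13) = 1.
Stack B, S = {2, 3, 7, 9}:
n :  0  1  2  3  4  5  6  7  8  9 10 11 12 13 14 15 16 17 18 19 20 21 22 23
G :  0  0  1  1  2  0  0  1  1  2  2  0  3  1  2  2  0  0  1  1  2  0  0  1
G_B(23) = 1.
Combined Grundy value = 1 ⊕ 1 = 0.

0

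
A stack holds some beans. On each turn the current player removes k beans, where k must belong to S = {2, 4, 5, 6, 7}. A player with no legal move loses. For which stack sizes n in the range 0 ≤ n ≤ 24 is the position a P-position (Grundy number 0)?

G(0) = 0
G(1) = mex{} = 0
G(2) = mex{0} = 1
G(3) = mex{0} = 1
G(4) = mex{1,0} = 2
G(5) = mex{1,0,0} = 2
G(6) = mex{2,1,0,0} = 3
G(7) = mex{2,1,1,0,0} = 3
G(8) = mex{3,2,1,1,0} = 4
G(9) = mex{3,2,2,1,1} = 0
G(10) = mex{4,3,2,2,1} = 0
G(11) = mex{0,3,3,2,2} = 1
G(12) = mex{0,4,3,3,2} = 1
G(13) = mex{1,0,4,3,3} = 2
G(14) = mex{1,0,0,4,3} = 2
G(15) = mex{2,1,0,0,4} = 3
G(16) = mex{2,1,1,0,0} = 3
G(17) = mex{3,2,1,1,0} = 4
G(18) = mex{3,2,2,1,1} = 0
G(19) = mex{4,3,2,2,1} = 0
G(20) = mex{0,3,3,2,2} = 1
G(21) = mex{0,4,3,3,2} = 1
G(22) = mex{1,0,4,3,3} = 2
G(23) = mex{1,0,0,4,3} = 2
G(24) = mex{2,1,0,0,4} = 3
P-positions are exactly the n with G(n) = 0.

0, 1, 9, 10, 18, 19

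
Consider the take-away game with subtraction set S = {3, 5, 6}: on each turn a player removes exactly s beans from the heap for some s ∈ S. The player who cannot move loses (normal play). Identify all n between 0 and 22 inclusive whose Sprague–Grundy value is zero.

0, 1, 2, 9, 10, 11, 18, 19, 20

G(0) = 0
G(1) = mex{} = 0
G(2) = mex{} = 0
G(3) = mex{0} = 1
G(4) = mex{0} = 1
G(5) = mex{0,0} = 1
G(6) = mex{1,0,0} = 2
G(7) = mex{1,0,0} = 2
G(8) = mex{1,1,0} = 2
G(9) = mex{2,1,1} = 0
G(10) = mex{2,1,1} = 0
G(11) = mex{2,2,1} = 0
G(12) = mex{0,2,2} = 1
G(13) = mex{0,2,2} = 1
G(14) = mex{0,0,2} = 1
G(15) = mex{1,0,0} = 2
G(16) = mex{1,0,0} = 2
G(17) = mex{1,1,0} = 2
G(18) = mex{2,1,1} = 0
G(19) = mex{2,1,1} = 0
G(20) = mex{2,2,1} = 0
G(21) = mex{0,2,2} = 1
G(22) = mex{0,2,2} = 1
P-positions are exactly the n with G(n) = 0.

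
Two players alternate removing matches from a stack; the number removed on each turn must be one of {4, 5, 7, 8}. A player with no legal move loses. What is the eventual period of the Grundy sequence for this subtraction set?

12

n :  0  1  2  3  4  5  6  7  8  9 10 11 12 13 14 15 16 17 18 19 20 21 22 23 24 25
G :  0  0  0  0  1  1  1  1  2  2  2  2  0  0  0  0  1  1  1  1  2  2  2  2  0  0
G(n+12) = G(n) holds for n = 0,…,7 (a full window of length max(S) = 8), so the sequence is purely periodic with period 12.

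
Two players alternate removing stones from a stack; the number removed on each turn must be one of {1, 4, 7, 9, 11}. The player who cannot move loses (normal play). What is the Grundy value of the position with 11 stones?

1

n :  0  1  2  3  4  5  6  7  8  9 10 11
G :  0  1  0  1  2  0  1  2  0  1  0  1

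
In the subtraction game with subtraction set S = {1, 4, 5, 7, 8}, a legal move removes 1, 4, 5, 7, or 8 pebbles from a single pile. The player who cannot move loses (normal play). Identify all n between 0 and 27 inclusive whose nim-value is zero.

G(0) = 0
G(1) = mex{0} = 1
G(2) = mex{1} = 0
G(3) = mex{0} = 1
G(4) = mex{1,0} = 2
G(5) = mex{2,1,0} = 3
G(6) = mex{3,0,1} = 2
G(7) = mex{2,1,0,0} = 3
G(8) = mex{3,2,1,1,0} = 4
G(9) = mex{4,3,2,0,1} = 5
G(10) = mex{5,2,3,1,0} = 4
G(11) = mex{4,3,2,2,1} = 0
G(12) = mex{0,4,3,3,2} = 1
G(13) = mex{1,5,4,2,3} = 0
G(14) = mex{0,4,5,3,2} = 1
G(15) = mex{1,0,4,4,3} = 2
G(16) = mex{2,1,0,5,4} = 3
G(17) = mex{3,0,1,4,5} = 2
G(18) = mex{2,1,0,0,4} = 3
G(19) = mex{3,2,1,1,0} = 4
G(20) = mex{4,3,2,0,1} = 5
G(21) = mex{5,2,3,1,0} = 4
G(22) = mex{4,3,2,2,1} = 0
G(23) = mex{0,4,3,3,2} = 1
G(24) = mex{1,5,4,2,3} = 0
G(25) = mex{0,4,5,3,2} = 1
G(26) = mex{1,0,4,4,3} = 2
G(27) = mex{2,1,0,5,4} = 3
P-positions are exactly the n with G(n) = 0.

0, 2, 11, 13, 22, 24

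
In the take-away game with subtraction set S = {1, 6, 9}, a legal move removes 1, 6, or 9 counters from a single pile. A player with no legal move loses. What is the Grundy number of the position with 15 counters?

n :  0  1  2  3  4  5  6  7  8  9 10 11 12 13 14 15
G :  0  1  0  1  0  1  2  0  1  2  3  2  0  1  0  1

1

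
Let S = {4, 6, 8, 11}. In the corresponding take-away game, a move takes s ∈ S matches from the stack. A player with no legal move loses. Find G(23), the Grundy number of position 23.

n :  0  1  2  3  4  5  6  7  8  9 10 11 12 13 14 15 16 17 18 19 20 21 22 23
G :  0  0  0  0  1  1  1  1  2  2  2  2  3  3  3  0  0  0  0  1  1  1  1  2

2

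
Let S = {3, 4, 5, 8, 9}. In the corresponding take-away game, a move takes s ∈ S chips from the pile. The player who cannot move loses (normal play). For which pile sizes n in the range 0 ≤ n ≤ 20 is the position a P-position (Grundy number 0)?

G(0) = 0
G(1) = mex{} = 0
G(2) = mex{} = 0
G(3) = mex{0} = 1
G(4) = mex{0,0} = 1
G(5) = mex{0,0,0} = 1
G(6) = mex{1,0,0} = 2
G(7) = mex{1,1,0} = 2
G(8) = mex{1,1,1,0} = 2
G(9) = mex{2,1,1,0,0} = 3
G(10) = mex{2,2,1,0,0} = 3
G(11) = mex{2,2,2,1,0} = 3
G(12) = mex{3,2,2,1,1} = 0
G(13) = mex{3,3,2,1,1} = 0
G(14) = mex{3,3,3,2,1} = 0
G(15) = mex{0,3,3,2,2} = 1
G(16) = mex{0,0,3,2,2} = 1
G(17) = mex{0,0,0,3,2} = 1
G(18) = mex{1,0,0,3,3} = 2
G(19) = mex{1,1,0,3,3} = 2
G(20) = mex{1,1,1,0,3} = 2
P-positions are exactly the n with G(n) = 0.

0, 1, 2, 12, 13, 14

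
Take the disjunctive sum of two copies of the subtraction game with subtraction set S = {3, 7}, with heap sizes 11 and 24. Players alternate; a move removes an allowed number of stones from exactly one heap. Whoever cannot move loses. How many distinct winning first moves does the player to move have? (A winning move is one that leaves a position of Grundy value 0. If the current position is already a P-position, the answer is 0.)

2

All heaps use S = {3, 7}:
n :  0  1  2  3  4  5  6  7  8  9 10 11 12 13 14 15 16 17 18 19 20 21 22 23 24
G :  0  0  0  1  1  1  0  2  2  1  0  0  0  1  1  1  0  2  2  1  0  0  0  1  1
Heap A: G(11) = 0.
Heap B: G(24) = 1.
Combined Grundy value = 0 ⊕ 1 = 1.
A winning move leaves total XOR = 0, i.e. changes one component's Grundy value g to g ⊕ X where X is the current total.
Heap A: need g' = 0⊕1 = 1. Options: 11−3→G=2, 11−7→G=1. Hits: 1.
Heap B: need g' = 1⊕1 = 0. Options: 24−3→G=0, 24−7→G=2. Hits: 1.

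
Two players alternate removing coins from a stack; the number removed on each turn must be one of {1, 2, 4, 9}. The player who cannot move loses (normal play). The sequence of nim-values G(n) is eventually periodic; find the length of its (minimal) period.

n :  0  1  2  3  4  5  6  7  8  9 10 11 12 13 14 15 16 17 18 19 20 21 22 23
G :  0  1  2  0  1  2  0  1  2  3  4  0  1  2  0  1  2  0  1  2  3  4  0  1
G(n+11) = G(n) holds for n = 0,…,8 (a full window of length max(S) = 9), so the sequence is purely periodic with period 11.

11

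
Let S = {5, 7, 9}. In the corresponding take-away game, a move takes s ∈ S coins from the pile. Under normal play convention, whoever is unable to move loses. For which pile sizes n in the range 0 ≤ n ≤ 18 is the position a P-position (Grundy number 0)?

n :  0  1  2  3  4  5  6  7  8  9 10 11 12 13 14 15 16 17 18
G :  0  0  0  0  0  1  1  1  1  1  2  2  2  2  0  0  0  0  0
P-positions are exactly the n with G(n) = 0.

0, 1, 2, 3, 4, 14, 15, 16, 17, 18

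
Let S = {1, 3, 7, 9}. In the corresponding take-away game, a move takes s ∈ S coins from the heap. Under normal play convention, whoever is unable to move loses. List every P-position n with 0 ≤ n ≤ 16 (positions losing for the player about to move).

n :  0  1  2  3  4  5  6  7  8  9 10 11 12 13 14 15 16
G :  0  1  0  1  0  1  0  1  0  1  0  1  0  1  0  1  0
P-positions are exactly the n with G(n) = 0.

0, 2, 4, 6, 8, 10, 12, 14, 16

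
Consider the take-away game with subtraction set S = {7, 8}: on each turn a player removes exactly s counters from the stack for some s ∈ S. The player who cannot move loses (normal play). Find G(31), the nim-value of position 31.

0

n :  0  1  2  3  4  5  6  7  8  9 10 11 12 13 14 15 16 17 18 19 20 21 22 23 24 25 26 27 28 29 30 31
G :  0  0  0  0  0  0  0  1  1  1  1  1  1  1  2  0  0  0  0  0  0  0  1  1  1  1  1  1  1  2  0  0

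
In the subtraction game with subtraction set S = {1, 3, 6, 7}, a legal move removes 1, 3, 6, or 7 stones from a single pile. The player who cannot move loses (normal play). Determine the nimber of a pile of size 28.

n :  0  1  2  3  4  5  6  7  8  9 10 11 12 13 14 15 16 17 18 19 20 21 22 23 24 25 26 27 28
G :  0  1  0  1  0  1  2  3  2  3  2  3  0  1  0  1  0  1  2  3  2  3  2  3  0  1  0  1  0

0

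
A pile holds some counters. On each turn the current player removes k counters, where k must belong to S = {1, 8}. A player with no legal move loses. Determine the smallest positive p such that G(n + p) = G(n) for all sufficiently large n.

9

n :  0  1  2  3  4  5  6  7  8  9 10 11 12 13 14 15 16 17 18 19
G :  0  1  0  1  0  1  0  1  2  0  1  0  1  0  1  0  1  2  0  1
G(n+9) = G(n) holds for n = 0,…,7 (a full window of length max(S) = 8), so the sequence is purely periodic with period 9.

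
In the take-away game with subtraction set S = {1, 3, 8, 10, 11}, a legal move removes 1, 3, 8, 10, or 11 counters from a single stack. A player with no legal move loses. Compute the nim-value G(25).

1

G(0) = 0
G(1) = mex{0} = 1
G(2) = mex{1} = 0
G(3) = mex{0,0} = 1
G(4) = mex{1,1} = 0
G(5) = mex{0,0} = 1
G(6) = mex{1,1} = 0
G(7) = mex{0,0} = 1
G(8) = mex{1,1,0} = 2
G(9) = mex{2,0,1} = 3
G(10) = mex{3,1,0,0} = 2
G(11) = mex{2,2,1,1,0} = 3
G(12) = mex{3,3,0,0,1} = 2
G(13) = mex{2,2,1,1,0} = 3
G(14) = mex{3,3,0,0,1} = 2
G(15) = mex{2,2,1,1,0} = 3
G(16) = mex{3,3,2,0,1} = 4
G(17) = mex{4,2,3,1,0} = 5
G(18) = mex{5,3,2,2,1} = 0
G(19) = mex{0,4,3,3,2} = 1
G(20) = mex{1,5,2,2,3} = 0
G(21) = mex{0,0,3,3,2} = 1
G(22) = mex{1,1,2,2,3} = 0
G(23) = mex{0,0,3,3,2} = 1
G(24) = mex{1,1,4,2,3} = 0
G(25) = mex{0,0,5,3,2} = 1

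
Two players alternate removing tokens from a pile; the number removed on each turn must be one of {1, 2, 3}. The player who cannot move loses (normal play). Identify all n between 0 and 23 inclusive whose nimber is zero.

0, 4, 8, 12, 16, 20

n :  0  1  2  3  4  5  6  7  8  9 10 11 12 13 14 15 16 17 18 19 20 21 22 23
G :  0  1  2  3  0  1  2  3  0  1  2  3  0  1  2  3  0  1  2  3  0  1  2  3
P-positions are exactly the n with G(n) = 0.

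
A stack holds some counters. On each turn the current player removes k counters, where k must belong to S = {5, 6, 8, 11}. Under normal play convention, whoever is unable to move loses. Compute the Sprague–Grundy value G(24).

n :  0  1  2  3  4  5  6  7  8  9 10 11 12 13 14 15 16 17 18 19 20 21 22 23 24
G :  0  0  0  0  0  1  1  1  1  1  2  2  2  2  2  3  0  0  0  0  0  1  1  1  1

1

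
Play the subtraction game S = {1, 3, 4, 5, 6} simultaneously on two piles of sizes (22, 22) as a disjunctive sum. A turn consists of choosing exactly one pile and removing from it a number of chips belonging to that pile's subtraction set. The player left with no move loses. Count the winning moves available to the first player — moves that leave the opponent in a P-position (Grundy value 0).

All piles use S = {1, 3, 4, 5, 6}:
G(0) = 0
G(1) = mex{0} = 1
G(2) = mex{1} = 0
G(3) = mex{0,0} = 1
G(4) = mex{1,1,0} = 2
G(5) = mex{2,0,1,0} = 3
G(6) = mex{3,1,0,1,0} = 2
G(7) = mex{2,2,1,0,1} = 3
G(8) = mex{3,3,2,1,0} = 4
G(9) = mex{4,2,3,2,1} = 0
G(10) = mex{0,3,2,3,2} = 1
G(11) = mex{1,4,3,2,3} = 0
G(12) = mex{0,0,4,3,2} = 1
G(13) = mex{1,1,0,4,3} = 2
G(14) = mex{2,0,1,0,4} = 3
G(15) = mex{3,1,0,1,0} = 2
G(16) = mex{2,2,1,0,1} = 3
G(17) = mex{3,3,2,1,0} = 4
G(18) = mex{4,2,3,2,1} = 0
G(19) = mex{0,3,2,3,2} = 1
G(20) = mex{1,4,3,2,3} = 0
G(21) = mex{0,0,4,3,2} = 1
G(22) = mex{1,1,0,4,3} = 2
Pile A: G(22) = 2.
Pile B: G(22) = 2.
Combined Grundy value = 2 ⊕ 2 = 0.
A winning move leaves total XOR = 0, i.e. changes one component's Grundy value g to g ⊕ X where X is the current total.
Pile A: target g' = 2⊕0 = 2, but every legal move changes the Grundy value (mex property), so 0 moves.
Pile B: target g' = 2⊕0 = 2, but every legal move changes the Grundy value (mex property), so 0 moves.

0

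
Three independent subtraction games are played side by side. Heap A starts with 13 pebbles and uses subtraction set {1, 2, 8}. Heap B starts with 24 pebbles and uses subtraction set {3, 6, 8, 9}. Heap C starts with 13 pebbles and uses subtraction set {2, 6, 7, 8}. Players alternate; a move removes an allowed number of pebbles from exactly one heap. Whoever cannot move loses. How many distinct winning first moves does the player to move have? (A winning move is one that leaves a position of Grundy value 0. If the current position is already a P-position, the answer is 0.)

Heap A, S = {1, 2, 8}:
G(0) = 0
G(1) = mex{0} = 1
G(2) = mex{1,0} = 2
G(3) = mex{2,1} = 0
G(4) = mex{0,2} = 1
G(5) = mex{1,0} = 2
G(6) = mex{2,1} = 0
G(7) = mex{0,2} = 1
G(8) = mex{1,0,0} = 2
G(9) = mex{2,1,1} = 0
G(10) = mex{0,2,2} = 1
G(11) = mex{1,0,0} = 2
G(12) = mex{2,1,1} = 0
G(13) = mex{0,2,2} = 1
G_A(13) = 1.
Heap B, S = {3, 6, 8, 9}:
n :  0  1  2  3  4  5  6  7  8  9 10 11 12 13 14 15 16 17 18 19 20 21 22 23 24
G :  0  0  0  1  1  1  2  2  2  3  3  3  0  0  0  1  1  1  2  2  2  3  3  3  0
G_B(24) = 0.
Heap C, S = {2, 6, 7, 8}:
G(0) = 0
G(1) = mex{} = 0
G(2) = mex{0} = 1
G(3) = mex{0} = 1
G(4) = mex{1} = 0
G(5) = mex{1} = 0
G(6) = mex{0,0} = 1
G(7) = mex{0,0,0} = 1
G(8) = mex{1,1,0,0} = 2
G(9) = mex{1,1,1,0} = 2
G(10) = mex{2,0,1,1} = 3
G(11) = mex{2,0,0,1} = 3
G(12) = mex{3,1,0,0} = 2
G(13) = mex{3,1,1,0} = 2
G_C(13) = 2.
Combined Grundy value = 1 ⊕ 0 ⊕ 2 = 3.
A winning move leaves total XOR = 0, i.e. changes one component's Grundy value g to g ⊕ X where X is the current total.
Heap A: need g' = 1⊕3 = 2. Options: 13−1→G=0, 13−2→G=2, 13−8→G=2. Hits: 2.
Heap B: need g' = 0⊕3 = 3. Options: 24−3→G=3, 24−6→G=2, 24−8→G=1, 24−9→G=1. Hits: 1.
Heap C: need g' = 2⊕3 = 1. Options: 13−2→G=3, 13−6→G=1, 13−7→G=1, 13−8→G=0. Hits: 2.

5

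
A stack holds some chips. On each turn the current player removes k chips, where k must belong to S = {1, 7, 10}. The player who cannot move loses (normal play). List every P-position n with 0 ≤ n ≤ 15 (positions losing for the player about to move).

0, 2, 4, 6, 8

n :  0  1  2  3  4  5  6  7  8  9 10 11 12 13 14 15
G :  0  1  0  1  0  1  0  1  0  1  2  3  2  3  2  3
P-positions are exactly the n with G(n) = 0.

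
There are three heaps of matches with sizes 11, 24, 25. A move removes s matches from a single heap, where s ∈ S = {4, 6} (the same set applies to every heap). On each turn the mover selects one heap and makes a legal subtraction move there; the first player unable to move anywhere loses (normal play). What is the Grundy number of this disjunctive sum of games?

0

All heaps use S = {4, 6}:
G(0) = 0
G(1) = mex{} = 0
G(2) = mex{} = 0
G(3) = mex{} = 0
G(4) = mex{0} = 1
G(5) = mex{0} = 1
G(6) = mex{0,0} = 1
G(7) = mex{0,0} = 1
G(8) = mex{1,0} = 2
G(9) = mex{1,0} = 2
G(10) = mex{1,1} = 0
G(11) = mex{1,1} = 0
G(12) = mex{2,1} = 0
G(13) = mex{2,1} = 0
G(14) = mex{0,2} = 1
G(15) = mex{0,2} = 1
G(16) = mex{0,0} = 1
G(17) = mex{0,0} = 1
G(18) = mex{1,0} = 2
G(19) = mex{1,0} = 2
G(20) = mex{1,1} = 0
G(21) = mex{1,1} = 0
G(22) = mex{2,1} = 0
G(23) = mex{2,1} = 0
G(24) = mex{0,2} = 1
G(25) = mex{0,2} = 1
Heap A: G(11) = 0.
Heap B: G(24) = 1.
Heap C: G(25) = 1.
Combined Grundy value = 0 ⊕ 1 ⊕ 1 = 0.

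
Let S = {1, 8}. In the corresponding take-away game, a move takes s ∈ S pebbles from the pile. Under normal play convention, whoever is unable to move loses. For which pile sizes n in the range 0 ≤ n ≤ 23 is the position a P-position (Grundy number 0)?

n :  0  1  2  3  4  5  6  7  8  9 10 11 12 13 14 15 16 17 18 19 20 21 22 23
G :  0  1  0  1  0  1  0  1  2  0  1  0  1  0  1  0  1  2  0  1  0  1  0  1
P-positions are exactly the n with G(n) = 0.

0, 2, 4, 6, 9, 11, 13, 15, 18, 20, 22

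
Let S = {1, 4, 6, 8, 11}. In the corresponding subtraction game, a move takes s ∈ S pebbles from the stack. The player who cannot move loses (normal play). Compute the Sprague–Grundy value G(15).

n :  0  1  2  3  4  5  6  7  8  9 10 11 12 13 14 15
G :  0  1  0  1  2  0  1  0  1  2  3  2  0  1  0  1

1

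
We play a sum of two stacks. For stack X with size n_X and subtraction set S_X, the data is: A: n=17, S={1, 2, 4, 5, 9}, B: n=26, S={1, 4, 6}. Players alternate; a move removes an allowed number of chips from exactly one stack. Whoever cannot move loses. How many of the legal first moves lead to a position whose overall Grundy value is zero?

Stack A, S = {1, 2, 4, 5, 9}:
G(0) = 0
G(1) = mex{0} = 1
G(2) = mex{1,0} = 2
G(3) = mex{2,1} = 0
G(4) = mex{0,2,0} = 1
G(5) = mex{1,0,1,0} = 2
G(6) = mex{2,1,2,1} = 0
G(7) = mex{0,2,0,2} = 1
G(8) = mex{1,0,1,0} = 2
G(9) = mex{2,1,2,1,0} = 3
G(10) = mex{3,2,0,2,1} = 4
G(11) = mex{4,3,1,0,2} = 5
G(12) = mex{5,4,2,1,0} = 3
G(13) = mex{3,5,3,2,1} = 0
G(14) = mex{0,3,4,3,2} = 1
G(15) = mex{1,0,5,4,0} = 2
G(16) = mex{2,1,3,5,1} = 0
G(17) = mex{0,2,0,3,2} = 1
G_A(17) = 1.
Stack B, S = {1, 4, 6}:
G(0) = 0
G(1) = mex{0} = 1
G(2) = mex{1} = 0
G(3) = mex{0} = 1
G(4) = mex{1,0} = 2
G(5) = mex{2,1} = 0
G(6) = mex{0,0,0} = 1
G(7) = mex{1,1,1} = 0
G(8) = mex{0,2,0} = 1
G(9) = mex{1,0,1} = 2
G(10) = mex{2,1,2} = 0
G(11) = mex{0,0,0} = 1
G(12) = mex{1,1,1} = 0
G(13) = mex{0,2,0} = 1
G(14) = mex{1,0,1} = 2
G(15) = mex{2,1,2} = 0
G(16) = mex{0,0,0} = 1
G(17) = mex{1,1,1} = 0
G(18) = mex{0,2,0} = 1
G(19) = mex{1,0,1} = 2
G(20) = mex{2,1,2} = 0
G(21) = mex{0,0,0} = 1
G(22) = mex{1,1,1} = 0
G(23) = mex{0,2,0} = 1
G(24) = mex{1,0,1} = 2
G(25) = mex{2,1,2} = 0
G(26) = mex{0,0,0} = 1
G_B(26) = 1.
Combined Grundy value = 1 ⊕ 1 = 0.
A winning move leaves total XOR = 0, i.e. changes one component's Grundy value g to g ⊕ X where X is the current total.
Stack A: target g' = 1⊕0 = 1, but every legal move changes the Grundy value (mex property), so 0 moves.
Stack B: target g' = 1⊕0 = 1, but every legal move changes the Grundy value (mex property), so 0 moves.

0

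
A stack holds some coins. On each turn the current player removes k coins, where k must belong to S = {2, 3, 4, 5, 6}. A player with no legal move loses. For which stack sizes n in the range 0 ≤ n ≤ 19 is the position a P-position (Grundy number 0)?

n :  0  1  2  3  4  5  6  7  8  9 10 11 12 13 14 15 16 17 18 19
G :  0  0  1  1  2  2  3  3  0  0  1  1  2  2  3  3  0  0  1  1
P-positions are exactly the n with G(n) = 0.

0, 1, 8, 9, 16, 17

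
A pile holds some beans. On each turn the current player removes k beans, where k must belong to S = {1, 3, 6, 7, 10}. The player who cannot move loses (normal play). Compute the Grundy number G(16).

G(0) = 0
G(1) = mex{0} = 1
G(2) = mex{1} = 0
G(3) = mex{0,0} = 1
G(4) = mex{1,1} = 0
G(5) = mex{0,0} = 1
G(6) = mex{1,1,0} = 2
G(7) = mex{2,0,1,0} = 3
G(8) = mex{3,1,0,1} = 2
G(9) = mex{2,2,1,0} = 3
G(10) = mex{3,3,0,1,0} = 2
G(11) = mex{2,2,1,0,1} = 3
G(12) = mex{3,3,2,1,0} = 4
G(13) = mex{4,2,3,2,1} = 0
G(14) = mex{0,3,2,3,0} = 1
G(15) = mex{1,4,3,2,1} = 0
G(16) = mex{0,0,2,3,2} = 1

1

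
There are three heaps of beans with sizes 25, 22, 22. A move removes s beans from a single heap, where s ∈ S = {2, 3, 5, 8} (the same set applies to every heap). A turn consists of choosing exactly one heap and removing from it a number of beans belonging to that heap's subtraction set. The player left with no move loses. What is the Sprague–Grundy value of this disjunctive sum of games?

2

All heaps use S = {2, 3, 5, 8}:
G(0) = 0
G(1) = mex{} = 0
G(2) = mex{0} = 1
G(3) = mex{0,0} = 1
G(4) = mex{1,0} = 2
G(5) = mex{1,1,0} = 2
G(6) = mex{2,1,0} = 3
G(7) = mex{2,2,1} = 0
G(8) = mex{3,2,1,0} = 4
G(9) = mex{0,3,2,0} = 1
G(10) = mex{4,0,2,1} = 3
G(11) = mex{1,4,3,1} = 0
G(12) = mex{3,1,0,2} = 4
G(13) = mex{0,3,4,2} = 1
G(14) = mex{4,0,1,3} = 2
G(15) = mex{1,4,3,0} = 2
G(16) = mex{2,1,0,4} = 3
G(17) = mex{2,2,4,1} = 0
G(18) = mex{3,2,1,3} = 0
G(19) = mex{0,3,2,0} = 1
G(20) = mex{0,0,2,4} = 1
G(21) = mex{1,0,3,1} = 2
G(22) = mex{1,1,0,2} = 3
G(23) = mex{2,1,0,2} = 3
G(24) = mex{3,2,1,3} = 0
G(25) = mex{3,3,1,0} = 2
Heap A: G(25) = 2.
Heap B: G(22) = 3.
Heap C: G(22) = 3.
Combined Grundy value = 2 ⊕ 3 ⊕ 3 = 2.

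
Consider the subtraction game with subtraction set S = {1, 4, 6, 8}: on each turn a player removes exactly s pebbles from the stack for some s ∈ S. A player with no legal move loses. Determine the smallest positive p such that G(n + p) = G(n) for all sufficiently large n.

12

G(0) = 0
G(1) = mex{0} = 1
G(2) = mex{1} = 0
G(3) = mex{0} = 1
G(4) = mex{1,0} = 2
G(5) = mex{2,1} = 0
G(6) = mex{0,0,0} = 1
G(7) = mex{1,1,1} = 0
G(8) = mex{0,2,0,0} = 1
G(9) = mex{1,0,1,1} = 2
G(10) = mex{2,1,2,0} = 3
G(11) = mex{3,0,0,1} = 2
G(12) = mex{2,1,1,2} = 0
G(13) = mex{0,2,0,0} = 1
G(14) = mex{1,3,1,1} = 0
G(15) = mex{0,2,2,0} = 1
G(16) = mex{1,0,3,1} = 2
G(17) = mex{2,1,2,2} = 0
G(18) = mex{0,0,0,3} = 1
G(19) = mex{1,1,1,2} = 0
G(20) = mex{0,2,0,0} = 1
G(21) = mex{1,0,1,1} = 2
G(22) = mex{2,1,2,0} = 3
G(23) = mex{3,0,0,1} = 2
G(24) = mex{2,1,1,2} = 0
G(25) = mex{0,2,0,0} = 1
G(n+12) = G(n) holds for n = 0,…,7 (a full window of length max(S) = 8), so the sequence is purely periodic with period 12.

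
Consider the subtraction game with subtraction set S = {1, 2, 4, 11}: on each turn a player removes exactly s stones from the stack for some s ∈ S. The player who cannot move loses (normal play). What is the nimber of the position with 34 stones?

1

n :  0  1  2  3  4  5  6  7  8  9 10 11 12 13 14 15 16 17 18 19 20 21 22 23 24 25 26 27 28 29 30 31 32 33 34
G :  0  1  2  0  1  2  0  1  2  0  1  2  0  1  2  0  1  2  0  1  2  0  1  2  0  1  2  0  1  2  0  1  2  0  1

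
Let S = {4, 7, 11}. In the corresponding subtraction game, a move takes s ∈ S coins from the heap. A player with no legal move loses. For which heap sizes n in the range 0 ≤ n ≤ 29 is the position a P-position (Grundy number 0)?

G(0) = 0
G(1) = mex{} = 0
G(2) = mex{} = 0
G(3) = mex{} = 0
G(4) = mex{0} = 1
G(5) = mex{0} = 1
G(6) = mex{0} = 1
G(7) = mex{0,0} = 1
G(8) = mex{1,0} = 2
G(9) = mex{1,0} = 2
G(10) = mex{1,0} = 2
G(11) = mex{1,1,0} = 2
G(12) = mex{2,1,0} = 3
G(13) = mex{2,1,0} = 3
G(14) = mex{2,1,0} = 3
G(15) = mex{2,2,1} = 0
G(16) = mex{3,2,1} = 0
G(17) = mex{3,2,1} = 0
G(18) = mex{3,2,1} = 0
G(19) = mex{0,3,2} = 1
G(20) = mex{0,3,2} = 1
G(21) = mex{0,3,2} = 1
G(22) = mex{0,0,2} = 1
G(23) = mex{1,0,3} = 2
G(24) = mex{1,0,3} = 2
G(25) = mex{1,0,3} = 2
G(26) = mex{1,1,0} = 2
G(27) = mex{2,1,0} = 3
G(28) = mex{2,1,0} = 3
G(29) = mex{2,1,0} = 3
P-positions are exactly the n with G(n) = 0.

0, 1, 2, 3, 15, 16, 17, 18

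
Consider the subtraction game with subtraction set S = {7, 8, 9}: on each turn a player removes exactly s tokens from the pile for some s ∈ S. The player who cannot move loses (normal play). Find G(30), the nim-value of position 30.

2

n :  0  1  2  3  4  5  6  7  8  9 10 11 12 13 14 15 16 17 18 19 20 21 22 23 24 25 26 27 28 29 30
G :  0  0  0  0  0  0  0  1  1  1  1  1  1  1  2  2  0  0  0  0  0  0  0  1  1  1  1  1  1  1  2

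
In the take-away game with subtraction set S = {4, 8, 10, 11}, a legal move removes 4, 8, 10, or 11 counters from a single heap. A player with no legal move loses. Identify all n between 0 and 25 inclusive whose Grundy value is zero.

n :  0  1  2  3  4  5  6  7  8  9 10 11 12 13 14 15 16 17 18 19 20 21 22 23 24 25
G :  0  0  0  0  1  1  1  1  2  2  2  2  3  3  3  0  0  0  0  1  1  1  1  2  2  2
P-positions are exactly the n with G(n) = 0.

0, 1, 2, 3, 15, 16, 17, 18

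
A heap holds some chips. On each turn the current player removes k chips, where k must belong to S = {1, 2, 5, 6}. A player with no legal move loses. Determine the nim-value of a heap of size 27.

n :  0  1  2  3  4  5  6  7  8  9 10 11 12 13 14 15 16 17 18 19 20 21 22 23 24 25 26 27
G :  0  1  2  0  1  2  3  0  1  2  0  1  2  3  0  1  2  0  1  2  3  0  1  2  0  1  2  3

3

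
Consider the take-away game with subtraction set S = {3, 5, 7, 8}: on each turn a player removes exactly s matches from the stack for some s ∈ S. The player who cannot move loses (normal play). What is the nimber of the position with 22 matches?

0

G(0) = 0
G(1) = mex{} = 0
G(2) = mex{} = 0
G(3) = mex{0} = 1
G(4) = mex{0} = 1
G(5) = mex{0,0} = 1
G(6) = mex{1,0} = 2
G(7) = mex{1,0,0} = 2
G(8) = mex{1,1,0,0} = 2
G(9) = mex{2,1,0,0} = 3
G(10) = mex{2,1,1,0} = 3
G(11) = mex{2,2,1,1} = 0
G(12) = mex{3,2,1,1} = 0
G(13) = mex{3,2,2,1} = 0
G(14) = mex{0,3,2,2} = 1
G(15) = mex{0,3,2,2} = 1
G(16) = mex{0,0,3,2} = 1
G(17) = mex{1,0,3,3} = 2
G(18) = mex{1,0,0,3} = 2
G(19) = mex{1,1,0,0} = 2
G(20) = mex{2,1,0,0} = 3
G(21) = mex{2,1,1,0} = 3
G(22) = mex{2,2,1,1} = 0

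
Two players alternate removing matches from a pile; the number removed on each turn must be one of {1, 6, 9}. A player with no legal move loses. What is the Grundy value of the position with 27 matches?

0

G(0) = 0
G(1) = mex{0} = 1
G(2) = mex{1} = 0
G(3) = mex{0} = 1
G(4) = mex{1} = 0
G(5) = mex{0} = 1
G(6) = mex{1,0} = 2
G(7) = mex{2,1} = 0
G(8) = mex{0,0} = 1
G(9) = mex{1,1,0} = 2
G(10) = mex{2,0,1} = 3
G(11) = mex{3,1,0} = 2
G(12) = mex{2,2,1} = 0
G(13) = mex{0,0,0} = 1
G(14) = mex{1,1,1} = 0
G(15) = mex{0,2,2} = 1
G(16) = mex{1,3,0} = 2
G(17) = mex{2,2,1} = 0
G(18) = mex{0,0,2} = 1
G(19) = mex{1,1,3} = 0
G(20) = mex{0,0,2} = 1
G(21) = mex{1,1,0} = 2
G(22) = mex{2,2,1} = 0
G(23) = mex{0,0,0} = 1
G(24) = mex{1,1,1} = 0
G(25) = mex{0,0,2} = 1
G(26) = mex{1,1,0} = 2
G(27) = mex{2,2,1} = 0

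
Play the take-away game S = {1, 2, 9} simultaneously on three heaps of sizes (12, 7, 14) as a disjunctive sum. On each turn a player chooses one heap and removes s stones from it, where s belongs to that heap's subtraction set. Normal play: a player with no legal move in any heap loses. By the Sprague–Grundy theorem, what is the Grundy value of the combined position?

2

All heaps use S = {1, 2, 9}:
G(0) = 0
G(1) = mex{0} = 1
G(2) = mex{1,0} = 2
G(3) = mex{2,1} = 0
G(4) = mex{0,2} = 1
G(5) = mex{1,0} = 2
G(6) = mex{2,1} = 0
G(7) = mex{0,2} = 1
G(8) = mex{1,0} = 2
G(9) = mex{2,1,0} = 3
G(10) = mex{3,2,1} = 0
G(11) = mex{0,3,2} = 1
G(12) = mex{1,0,0} = 2
G(13) = mex{2,1,1} = 0
G(14) = mex{0,2,2} = 1
Heap A: G(12) = 2.
Heap B: G(7) = 1.
Heap C: G(14) = 1.
Combined Grundy value = 2 ⊕ 1 ⊕ 1 = 2.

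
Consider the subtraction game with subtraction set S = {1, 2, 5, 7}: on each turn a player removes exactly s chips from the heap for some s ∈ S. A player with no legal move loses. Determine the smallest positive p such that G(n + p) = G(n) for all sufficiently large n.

3

n :  0  1  2  3  4  5  6  7  8  9 10 11 12 13 14
G :  0  1  2  0  1  2  0  1  2  0  1  2  0  1  2
G(n+3) = G(n) holds for n = 0,…,6 (a full window of length max(S) = 7), so the sequence is purely periodic with period 3.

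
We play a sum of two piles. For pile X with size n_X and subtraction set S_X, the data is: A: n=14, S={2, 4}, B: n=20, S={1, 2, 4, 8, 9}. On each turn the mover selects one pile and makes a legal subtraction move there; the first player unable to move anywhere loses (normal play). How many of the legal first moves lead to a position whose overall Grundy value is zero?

0

Pile A, S = {2, 4}:
n :  0  1  2  3  4  5  6  7  8  9 10 11 12 13 14
G :  0  0  1  1  2  2  0  0  1  1  2  2  0  0  1
G_A(14) = 1.
Pile B, S = {1, 2, 4, 8, 9}:
n :  0  1  2  3  4  5  6  7  8  9 10 11 12 13 14 15 16 17 18 19 20
G :  0  1  2  0  1  2  0  1  2  3  4  5  3  0  1  2  0  1  2  0  1
G_B(20) = 1.
Combined Grundy value = 1 ⊕ 1 = 0.
A winning move leaves total XOR = 0, i.e. changes one component's Grundy value g to g ⊕ X where X is the current total.
Pile A: target g' = 1⊕0 = 1, but every legal move changes the Grundy value (mex property), so 0 moves.
Pile B: target g' = 1⊕0 = 1, but every legal move changes the Grundy value (mex property), so 0 moves.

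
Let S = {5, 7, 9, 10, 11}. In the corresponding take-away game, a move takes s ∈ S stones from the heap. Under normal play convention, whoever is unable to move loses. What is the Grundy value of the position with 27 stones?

G(0) = 0
G(1) = mex{} = 0
G(2) = mex{} = 0
G(3) = mex{} = 0
G(4) = mex{} = 0
G(5) = mex{0} = 1
G(6) = mex{0} = 1
G(7) = mex{0,0} = 1
G(8) = mex{0,0} = 1
G(9) = mex{0,0,0} = 1
G(10) = mex{1,0,0,0} = 2
G(11) = mex{1,0,0,0,0} = 2
G(12) = mex{1,1,0,0,0} = 2
G(13) = mex{1,1,0,0,0} = 2
G(14) = mex{1,1,1,0,0} = 2
G(15) = mex{2,1,1,1,0} = 3
G(16) = mex{2,1,1,1,1} = 0
G(17) = mex{2,2,1,1,1} = 0
G(18) = mex{2,2,1,1,1} = 0
G(19) = mex{2,2,2,1,1} = 0
G(20) = mex{3,2,2,2,1} = 0
G(21) = mex{0,2,2,2,2} = 1
G(22) = mex{0,3,2,2,2} = 1
G(23) = mex{0,0,2,2,2} = 1
G(24) = mex{0,0,3,2,2} = 1
G(25) = mex{0,0,0,3,2} = 1
G(26) = mex{1,0,0,0,3} = 2
G(27) = mex{1,0,0,0,0} = 2

2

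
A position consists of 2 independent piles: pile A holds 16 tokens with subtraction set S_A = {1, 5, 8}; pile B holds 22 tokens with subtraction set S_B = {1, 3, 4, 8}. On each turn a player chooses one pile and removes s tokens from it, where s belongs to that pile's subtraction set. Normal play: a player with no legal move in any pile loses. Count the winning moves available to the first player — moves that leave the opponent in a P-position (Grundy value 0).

Pile A, S = {1, 5, 8}:
n :  0  1  2  3  4  5  6  7  8  9 10 11 12 13 14 15 16
G :  0  1  0  1  0  1  0  1  2  3  2  3  2  0  1  0  1
G_A(16) = 1.
Pile B, S = {1, 3, 4, 8}:
G(0) = 0
G(1) = mex{0} = 1
G(2) = mex{1} = 0
G(3) = mex{0,0} = 1
G(4) = mex{1,1,0} = 2
G(5) = mex{2,0,1} = 3
G(6) = mex{3,1,0} = 2
G(7) = mex{2,2,1} = 0
G(8) = mex{0,3,2,0} = 1
G(9) = mex{1,2,3,1} = 0
G(10) = mex{0,0,2,0} = 1
G(11) = mex{1,1,0,1} = 2
G(12) = mex{2,0,1,2} = 3
G(13) = mex{3,1,0,3} = 2
G(14) = mex{2,2,1,2} = 0
G(15) = mex{0,3,2,0} = 1
G(16) = mex{1,2,3,1} = 0
G(17) = mex{0,0,2,0} = 1
G(18) = mex{1,1,0,1} = 2
G(19) = mex{2,0,1,2} = 3
G(20) = mex{3,1,0,3} = 2
G(21) = mex{2,2,1,2} = 0
G(22) = mex{0,3,2,0} = 1
G_B(22) = 1.
Combined Grundy value = 1 ⊕ 1 = 0.
A winning move leaves total XOR = 0, i.e. changes one component's Grundy value g to g ⊕ X where X is the current total.
Pile A: target g' = 1⊕0 = 1, but every legal move changes the Grundy value (mex property), so 0 moves.
Pile B: target g' = 1⊕0 = 1, but every legal move changes the Grundy value (mex property), so 0 moves.

0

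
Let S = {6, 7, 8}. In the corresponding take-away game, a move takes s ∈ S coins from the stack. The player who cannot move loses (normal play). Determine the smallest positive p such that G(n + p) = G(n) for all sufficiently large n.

14

G(0) = 0
G(1) = mex{} = 0
G(2) = mex{} = 0
G(3) = mex{} = 0
G(4) = mex{} = 0
G(5) = mex{} = 0
G(6) = mex{0} = 1
G(7) = mex{0,0} = 1
G(8) = mex{0,0,0} = 1
G(9) = mex{0,0,0} = 1
G(10) = mex{0,0,0} = 1
G(11) = mex{0,0,0} = 1
G(12) = mex{1,0,0} = 2
G(13) = mex{1,1,0} = 2
G(14) = mex{1,1,1} = 0
G(15) = mex{1,1,1} = 0
G(16) = mex{1,1,1} = 0
G(17) = mex{1,1,1} = 0
G(18) = mex{2,1,1} = 0
G(19) = mex{2,2,1} = 0
G(20) = mex{0,2,2} = 1
G(21) = mex{0,0,2} = 1
G(22) = mex{0,0,0} = 1
G(23) = mex{0,0,0} = 1
G(24) = mex{0,0,0} = 1
G(25) = mex{0,0,0} = 1
G(26) = mex{1,0,0} = 2
G(27) = mex{1,1,0} = 2
G(28) = mex{1,1,1} = 0
G(29) = mex{1,1,1} = 0
G(n+14) = G(n) holds for n = 0,…,7 (a full window of length max(S) = 8), so the sequence is purely periodic with period 14.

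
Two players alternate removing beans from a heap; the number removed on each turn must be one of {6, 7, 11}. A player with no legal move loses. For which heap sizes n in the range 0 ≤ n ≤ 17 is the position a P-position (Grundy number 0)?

n :  0  1  2  3  4  5  6  7  8  9 10 11 12 13 14 15 16 17
G :  0  0  0  0  0  0  1  1  1  1  1  1  2  2  2  2  2  0
P-positions are exactly the n with G(n) = 0.

0, 1, 2, 3, 4, 5, 17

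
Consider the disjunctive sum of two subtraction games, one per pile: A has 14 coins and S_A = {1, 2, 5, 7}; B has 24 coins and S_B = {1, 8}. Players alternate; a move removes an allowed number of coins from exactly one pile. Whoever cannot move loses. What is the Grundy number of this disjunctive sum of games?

Pile A, S = {1, 2, 5, 7}:
n :  0  1  2  3  4  5  6  7  8  9 10 11 12 13 14
G :  0  1  2  0  1  2  0  1  2  0  1  2  0  1  2
G_A(14) = 2.
Pile B, S = {1, 8}:
n :  0  1  2  3  4  5  6  7  8  9 10 11 12 13 14 15 16 17 18 19 20 21 22 23 24
G :  0  1  0  1  0  1  0  1  2  0  1  0  1  0  1  0  1  2  0  1  0  1  0  1  0
G_B(24) = 0.
Combined Grundy value = 2 ⊕ 0 = 2.

2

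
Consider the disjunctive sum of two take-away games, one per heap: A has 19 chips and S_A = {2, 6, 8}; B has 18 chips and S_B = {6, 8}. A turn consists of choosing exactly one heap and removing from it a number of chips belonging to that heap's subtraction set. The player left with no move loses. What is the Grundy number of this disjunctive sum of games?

0

Heap A, S = {2, 6, 8}:
G(0) = 0
G(1) = mex{} = 0
G(2) = mex{0} = 1
G(3) = mex{0} = 1
G(4) = mex{1} = 0
G(5) = mex{1} = 0
G(6) = mex{0,0} = 1
G(7) = mex{0,0} = 1
G(8) = mex{1,1,0} = 2
G(9) = mex{1,1,0} = 2
G(10) = mex{2,0,1} = 3
G(11) = mex{2,0,1} = 3
G(12) = mex{3,1,0} = 2
G(13) = mex{3,1,0} = 2
G(14) = mex{2,2,1} = 0
G(15) = mex{2,2,1} = 0
G(16) = mex{0,3,2} = 1
G(17) = mex{0,3,2} = 1
G(18) = mex{1,2,3} = 0
G(19) = mex{1,2,3} = 0
G_A(19) = 0.
Heap B, S = {6, 8}:
G(0) = 0
G(1) = mex{} = 0
G(2) = mex{} = 0
G(3) = mex{} = 0
G(4) = mex{} = 0
G(5) = mex{} = 0
G(6) = mex{0} = 1
G(7) = mex{0} = 1
G(8) = mex{0,0} = 1
G(9) = mex{0,0} = 1
G(10) = mex{0,0} = 1
G(11) = mex{0,0} = 1
G(12) = mex{1,0} = 2
G(13) = mex{1,0} = 2
G(14) = mex{1,1} = 0
G(15) = mex{1,1} = 0
G(16) = mex{1,1} = 0
G(17) = mex{1,1} = 0
G(18) = mex{2,1} = 0
G_B(18) = 0.
Combined Grundy value = 0 ⊕ 0 = 0.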